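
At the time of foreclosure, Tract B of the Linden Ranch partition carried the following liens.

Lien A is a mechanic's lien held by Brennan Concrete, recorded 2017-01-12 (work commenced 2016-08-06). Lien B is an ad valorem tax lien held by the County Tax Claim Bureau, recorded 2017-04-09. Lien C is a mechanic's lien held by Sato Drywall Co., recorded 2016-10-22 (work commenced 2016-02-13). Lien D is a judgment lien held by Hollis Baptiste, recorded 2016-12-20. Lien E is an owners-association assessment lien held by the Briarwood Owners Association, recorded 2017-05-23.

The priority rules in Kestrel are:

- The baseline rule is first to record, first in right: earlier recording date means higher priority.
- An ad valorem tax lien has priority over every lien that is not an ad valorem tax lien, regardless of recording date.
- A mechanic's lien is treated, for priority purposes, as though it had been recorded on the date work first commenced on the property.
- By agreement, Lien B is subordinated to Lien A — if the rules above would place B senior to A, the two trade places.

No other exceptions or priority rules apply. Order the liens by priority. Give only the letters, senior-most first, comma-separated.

Effective dates: A is treated as recorded 2016-08-06, the work-commencement date; C relates back to 2016-02-13 (work commenced).
B is an ad valorem tax lien, so it outranks all other liens regardless of date.
Ordering the rest by effective date: C (2016-02-13), A (2016-08-06), D (2016-12-20), E (2017-05-23).
Because B would otherwise rank above A, the subordination swaps them.

A, C, B, D, E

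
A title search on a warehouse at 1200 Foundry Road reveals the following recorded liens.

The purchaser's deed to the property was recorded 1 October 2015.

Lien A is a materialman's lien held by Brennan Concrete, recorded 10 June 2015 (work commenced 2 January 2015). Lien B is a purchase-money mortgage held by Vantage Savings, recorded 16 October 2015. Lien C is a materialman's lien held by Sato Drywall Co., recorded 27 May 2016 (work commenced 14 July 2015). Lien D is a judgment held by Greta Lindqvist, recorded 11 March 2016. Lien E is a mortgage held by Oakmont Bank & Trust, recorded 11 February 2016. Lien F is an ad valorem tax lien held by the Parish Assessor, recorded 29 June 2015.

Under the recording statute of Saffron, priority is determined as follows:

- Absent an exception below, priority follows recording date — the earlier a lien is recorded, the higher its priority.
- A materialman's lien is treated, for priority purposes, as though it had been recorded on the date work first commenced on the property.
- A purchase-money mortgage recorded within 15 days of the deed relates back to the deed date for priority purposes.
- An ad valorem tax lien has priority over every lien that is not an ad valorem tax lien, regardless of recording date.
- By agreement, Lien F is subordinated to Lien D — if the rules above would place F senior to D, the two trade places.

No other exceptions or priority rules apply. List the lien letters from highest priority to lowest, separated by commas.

First, effective dates: A's effective date is 2 January 2015, when work began; B relates back to the deed date 1 October 2015; C relates back to 14 July 2015 (work commenced).
F, as an ad valorem tax lien, has superpriority and ranks first.
The other liens, earliest effective date first: A (2 January 2015), C (14 July 2015), B (1 October 2015), E (11 February 2016), D (11 March 2016).
F would otherwise be senior to D, so under the subordination agreement F and D exchange positions.

D, A, C, B, E, F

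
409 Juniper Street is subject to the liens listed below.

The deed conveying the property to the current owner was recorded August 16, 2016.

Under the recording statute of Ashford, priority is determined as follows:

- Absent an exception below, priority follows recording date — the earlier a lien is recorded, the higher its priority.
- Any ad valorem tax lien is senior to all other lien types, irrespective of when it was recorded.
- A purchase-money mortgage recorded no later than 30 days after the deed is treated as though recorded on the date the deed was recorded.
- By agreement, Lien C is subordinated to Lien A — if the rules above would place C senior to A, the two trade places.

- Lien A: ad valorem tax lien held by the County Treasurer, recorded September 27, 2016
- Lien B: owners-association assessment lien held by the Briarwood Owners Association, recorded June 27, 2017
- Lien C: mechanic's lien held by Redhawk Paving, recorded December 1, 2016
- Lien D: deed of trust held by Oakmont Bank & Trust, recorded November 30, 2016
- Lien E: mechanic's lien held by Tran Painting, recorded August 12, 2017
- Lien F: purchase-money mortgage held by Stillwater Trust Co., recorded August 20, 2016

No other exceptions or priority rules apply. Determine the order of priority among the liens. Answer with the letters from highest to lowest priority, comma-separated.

A, F, D, C, B, E

Effective dates: F's effective date is the deed date, August 16, 2016.
A is an ad valorem tax lien and takes priority over every other lien.
Remaining liens by effective date: F (August 16, 2016), D (November 30, 2016), C (December 1, 2016), B (June 27, 2017), E (August 12, 2017).
C is already junior to A, so the subordination agreement changes nothing.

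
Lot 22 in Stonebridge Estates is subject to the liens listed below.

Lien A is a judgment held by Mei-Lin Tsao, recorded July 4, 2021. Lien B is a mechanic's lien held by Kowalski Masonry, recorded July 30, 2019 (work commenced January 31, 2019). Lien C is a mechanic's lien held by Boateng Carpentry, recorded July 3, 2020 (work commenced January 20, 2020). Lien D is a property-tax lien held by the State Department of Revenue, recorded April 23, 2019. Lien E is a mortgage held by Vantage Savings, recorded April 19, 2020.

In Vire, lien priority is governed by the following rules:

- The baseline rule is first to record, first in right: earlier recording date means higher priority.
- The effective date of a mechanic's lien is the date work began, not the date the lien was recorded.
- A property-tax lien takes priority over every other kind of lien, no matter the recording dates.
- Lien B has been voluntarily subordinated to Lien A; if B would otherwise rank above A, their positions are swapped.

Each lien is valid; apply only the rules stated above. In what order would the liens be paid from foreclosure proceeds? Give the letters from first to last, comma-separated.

Adjusting effective dates: B's effective date is January 31, 2019, when work began; C relates back to January 20, 2020 (work commenced).
D is a property-tax lien, so it outranks all other liens regardless of date.
The other liens, earliest effective date first: B (January 31, 2019), C (January 20, 2020), E (April 19, 2020), A (July 4, 2021).
B would otherwise be senior to A, so under the subordination agreement B and A exchange positions.

D, A, C, E, B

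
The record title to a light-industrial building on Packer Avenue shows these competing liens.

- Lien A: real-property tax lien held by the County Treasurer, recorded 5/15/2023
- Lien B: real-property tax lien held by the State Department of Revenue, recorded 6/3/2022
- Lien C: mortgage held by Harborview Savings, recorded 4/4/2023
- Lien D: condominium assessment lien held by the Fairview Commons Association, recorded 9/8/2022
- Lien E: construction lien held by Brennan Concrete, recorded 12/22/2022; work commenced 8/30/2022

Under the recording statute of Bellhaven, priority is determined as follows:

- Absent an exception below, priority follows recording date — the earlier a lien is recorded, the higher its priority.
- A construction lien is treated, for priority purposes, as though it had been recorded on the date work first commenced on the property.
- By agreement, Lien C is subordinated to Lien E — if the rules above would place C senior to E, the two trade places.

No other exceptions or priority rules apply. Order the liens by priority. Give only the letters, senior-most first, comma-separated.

First, effective dates: E relates back to 8/30/2022 (work commenced).
By effective date: B (6/3/2022), E (8/30/2022), D (9/8/2022), C (4/4/2023), A (5/15/2023).
C already ranks below E; the subordination has no effect.

B, E, D, C, A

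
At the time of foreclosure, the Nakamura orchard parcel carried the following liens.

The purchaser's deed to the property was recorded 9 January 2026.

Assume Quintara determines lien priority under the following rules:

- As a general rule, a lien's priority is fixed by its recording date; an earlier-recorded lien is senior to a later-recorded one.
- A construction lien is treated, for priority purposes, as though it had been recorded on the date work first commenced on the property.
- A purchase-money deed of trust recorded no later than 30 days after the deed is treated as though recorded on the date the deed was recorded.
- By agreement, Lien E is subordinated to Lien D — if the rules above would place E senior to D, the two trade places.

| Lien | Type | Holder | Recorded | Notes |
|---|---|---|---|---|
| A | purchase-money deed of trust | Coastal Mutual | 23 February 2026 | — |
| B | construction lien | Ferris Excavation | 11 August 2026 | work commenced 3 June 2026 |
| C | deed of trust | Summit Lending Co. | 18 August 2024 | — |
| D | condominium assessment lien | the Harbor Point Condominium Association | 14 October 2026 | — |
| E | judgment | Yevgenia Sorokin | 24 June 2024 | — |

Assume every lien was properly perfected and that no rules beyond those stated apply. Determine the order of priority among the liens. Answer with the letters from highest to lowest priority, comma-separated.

D, C, A, B, E

First, effective dates: A was recorded 45 days after the deed — beyond 30 days — so no relation-back applies; B relates back to 3 June 2026 (work commenced).
Sorted by effective date: E (24 June 2024), C (18 August 2024), A (23 February 2026), B (3 June 2026), D (14 October 2026).
E is senior to D before the subordination, so the two trade places.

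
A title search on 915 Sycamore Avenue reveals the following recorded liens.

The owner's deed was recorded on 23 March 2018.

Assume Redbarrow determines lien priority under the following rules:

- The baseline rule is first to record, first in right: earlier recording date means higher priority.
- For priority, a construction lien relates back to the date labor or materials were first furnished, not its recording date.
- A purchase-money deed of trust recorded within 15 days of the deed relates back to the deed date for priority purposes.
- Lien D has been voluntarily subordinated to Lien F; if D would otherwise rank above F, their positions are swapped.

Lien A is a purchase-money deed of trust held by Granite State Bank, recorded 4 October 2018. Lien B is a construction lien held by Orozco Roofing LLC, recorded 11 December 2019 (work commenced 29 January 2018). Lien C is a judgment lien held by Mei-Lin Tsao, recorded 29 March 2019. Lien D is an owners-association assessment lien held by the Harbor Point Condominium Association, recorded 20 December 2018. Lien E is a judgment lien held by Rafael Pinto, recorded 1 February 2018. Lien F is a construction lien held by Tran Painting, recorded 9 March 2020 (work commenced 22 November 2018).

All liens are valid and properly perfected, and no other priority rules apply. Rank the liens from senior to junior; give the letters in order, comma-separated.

Adjusting effective dates: A was recorded 195 days after the deed — beyond 15 days — so no relation-back applies; B's effective date is 29 January 2018, when work began; F's effective date is 22 November 2018, when work began.
By effective date, earliest first: B (29 January 2018), E (1 February 2018), A (4 October 2018), F (22 November 2018), D (20 December 2018), C (29 March 2019).
D already ranks below F; the subordination has no effect.

B, E, A, F, D, C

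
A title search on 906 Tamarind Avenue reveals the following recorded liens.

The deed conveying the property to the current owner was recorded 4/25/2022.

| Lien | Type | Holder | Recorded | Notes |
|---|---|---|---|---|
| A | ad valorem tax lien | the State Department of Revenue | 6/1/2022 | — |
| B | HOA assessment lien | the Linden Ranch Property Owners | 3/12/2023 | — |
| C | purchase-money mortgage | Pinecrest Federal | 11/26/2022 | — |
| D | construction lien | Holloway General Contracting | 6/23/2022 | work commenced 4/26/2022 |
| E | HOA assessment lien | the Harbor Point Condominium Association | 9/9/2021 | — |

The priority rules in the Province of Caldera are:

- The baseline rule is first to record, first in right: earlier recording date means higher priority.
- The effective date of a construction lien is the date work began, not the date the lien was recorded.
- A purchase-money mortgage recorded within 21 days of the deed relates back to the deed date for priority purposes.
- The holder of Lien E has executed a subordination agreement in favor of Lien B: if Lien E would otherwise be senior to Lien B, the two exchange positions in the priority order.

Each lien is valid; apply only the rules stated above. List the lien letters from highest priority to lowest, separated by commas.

B, D, A, C, E

Adjusting effective dates: C missed the 21-day window (215 days after the deed), so its recording date stands; D relates back to 4/26/2022 (work commenced).
By effective date, earliest first: E (9/9/2021), D (4/26/2022), A (6/1/2022), C (11/26/2022), B (3/12/2023).
E would otherwise be senior to B, so under the subordination agreement E and B exchange positions.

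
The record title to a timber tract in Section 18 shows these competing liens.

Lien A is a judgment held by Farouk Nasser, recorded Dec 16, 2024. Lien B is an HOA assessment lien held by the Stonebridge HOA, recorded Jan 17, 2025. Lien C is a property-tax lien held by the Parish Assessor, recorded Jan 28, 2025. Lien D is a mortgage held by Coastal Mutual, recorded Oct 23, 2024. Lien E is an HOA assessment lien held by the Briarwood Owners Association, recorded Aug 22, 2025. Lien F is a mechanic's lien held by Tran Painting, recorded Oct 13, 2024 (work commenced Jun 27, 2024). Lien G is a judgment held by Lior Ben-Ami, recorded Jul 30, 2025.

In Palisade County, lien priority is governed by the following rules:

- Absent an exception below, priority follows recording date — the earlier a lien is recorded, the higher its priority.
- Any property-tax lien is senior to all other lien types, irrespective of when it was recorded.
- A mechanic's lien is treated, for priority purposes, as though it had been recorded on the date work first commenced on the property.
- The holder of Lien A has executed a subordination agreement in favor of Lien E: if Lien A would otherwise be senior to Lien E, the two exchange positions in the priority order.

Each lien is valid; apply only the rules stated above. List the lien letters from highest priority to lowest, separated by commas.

C, F, D, E, B, G, A

Adjusting effective dates: F is treated as recorded Jun 27, 2024, the work-commencement date.
C is a property-tax lien, so it outranks all other liens regardless of date.
Among the remaining liens, by effective date: F (Jun 27, 2024), D (Oct 23, 2024), A (Dec 16, 2024), B (Jan 17, 2025), G (Jul 30, 2025), E (Aug 22, 2025).
A would otherwise be senior to E, so under the subordination agreement A and E exchange positions.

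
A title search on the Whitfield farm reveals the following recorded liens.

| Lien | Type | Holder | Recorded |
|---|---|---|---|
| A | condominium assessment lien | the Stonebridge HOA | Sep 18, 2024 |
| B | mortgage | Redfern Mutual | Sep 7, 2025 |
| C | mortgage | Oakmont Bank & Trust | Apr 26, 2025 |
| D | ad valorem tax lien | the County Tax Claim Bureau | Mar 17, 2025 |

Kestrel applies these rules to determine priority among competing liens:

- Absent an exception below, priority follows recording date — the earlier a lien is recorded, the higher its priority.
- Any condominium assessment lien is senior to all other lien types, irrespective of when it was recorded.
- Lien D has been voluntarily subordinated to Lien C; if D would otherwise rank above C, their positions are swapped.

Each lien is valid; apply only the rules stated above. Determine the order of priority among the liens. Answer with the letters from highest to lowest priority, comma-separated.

A, C, D, B

As a condominium assessment lien, A is senior to every other lien.
Remaining liens by effective date: D (Mar 17, 2025), C (Apr 26, 2025), B (Sep 7, 2025).
D is senior to C before the subordination, so the two trade places.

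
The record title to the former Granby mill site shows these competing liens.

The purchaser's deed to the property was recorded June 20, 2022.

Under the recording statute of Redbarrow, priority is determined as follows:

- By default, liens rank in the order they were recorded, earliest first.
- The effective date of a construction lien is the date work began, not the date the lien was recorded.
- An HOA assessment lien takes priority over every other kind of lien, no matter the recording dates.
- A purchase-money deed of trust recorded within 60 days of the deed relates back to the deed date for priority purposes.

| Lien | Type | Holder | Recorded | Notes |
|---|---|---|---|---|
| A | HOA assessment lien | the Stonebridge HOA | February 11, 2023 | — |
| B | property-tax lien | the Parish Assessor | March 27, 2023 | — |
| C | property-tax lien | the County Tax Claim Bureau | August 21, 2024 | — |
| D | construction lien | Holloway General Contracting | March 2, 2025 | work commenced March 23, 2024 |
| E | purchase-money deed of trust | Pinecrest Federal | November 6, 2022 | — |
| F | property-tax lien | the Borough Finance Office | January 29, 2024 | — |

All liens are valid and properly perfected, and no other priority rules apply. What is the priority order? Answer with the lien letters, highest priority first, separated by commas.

A, E, B, F, D, C

Adjusting effective dates: D's effective date is March 23, 2024, when work began; E missed the 60-day window (139 days after the deed), so its recording date stands.
A is an HOA assessment lien and takes priority over every other lien.
Ordering the rest by effective date: E (November 6, 2022), B (March 27, 2023), F (January 29, 2024), D (March 23, 2024), C (August 21, 2024).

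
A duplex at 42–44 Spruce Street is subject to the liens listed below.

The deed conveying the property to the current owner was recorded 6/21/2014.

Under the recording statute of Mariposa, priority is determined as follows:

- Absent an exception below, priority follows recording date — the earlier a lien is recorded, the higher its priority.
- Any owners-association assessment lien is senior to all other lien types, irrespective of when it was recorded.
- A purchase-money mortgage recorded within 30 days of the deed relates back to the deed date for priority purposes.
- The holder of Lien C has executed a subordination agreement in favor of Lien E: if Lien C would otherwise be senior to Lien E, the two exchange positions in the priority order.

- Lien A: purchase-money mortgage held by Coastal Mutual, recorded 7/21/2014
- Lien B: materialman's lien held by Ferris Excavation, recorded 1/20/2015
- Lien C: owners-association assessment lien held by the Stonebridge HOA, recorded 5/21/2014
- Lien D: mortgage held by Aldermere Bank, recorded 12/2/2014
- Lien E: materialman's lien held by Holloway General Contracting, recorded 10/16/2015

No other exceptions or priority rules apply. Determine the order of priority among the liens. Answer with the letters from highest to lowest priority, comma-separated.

First, effective dates: A was recorded within the 30-day window, so its effective date is the deed date 6/21/2014.
C is an owners-association assessment lien, so it outranks all other liens regardless of date.
The other liens, earliest effective date first: A (6/21/2014), D (12/2/2014), B (1/20/2015), E (10/16/2015).
The subordination applies — C was senior to E — so C and E swap.

E, A, D, B, C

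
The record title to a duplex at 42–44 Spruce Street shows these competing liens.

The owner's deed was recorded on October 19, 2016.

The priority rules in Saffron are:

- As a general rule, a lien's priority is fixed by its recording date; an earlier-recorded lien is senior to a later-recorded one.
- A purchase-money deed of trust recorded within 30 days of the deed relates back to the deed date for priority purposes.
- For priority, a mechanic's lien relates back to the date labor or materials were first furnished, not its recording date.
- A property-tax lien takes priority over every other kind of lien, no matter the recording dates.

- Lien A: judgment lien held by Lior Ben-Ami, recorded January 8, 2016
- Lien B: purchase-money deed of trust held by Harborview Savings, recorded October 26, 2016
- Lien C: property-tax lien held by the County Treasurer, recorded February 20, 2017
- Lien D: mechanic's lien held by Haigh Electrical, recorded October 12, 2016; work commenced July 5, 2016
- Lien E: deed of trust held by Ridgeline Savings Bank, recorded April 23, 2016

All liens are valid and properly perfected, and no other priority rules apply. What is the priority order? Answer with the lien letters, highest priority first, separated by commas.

C, A, E, D, B

First, effective dates: B relates back to the deed date October 19, 2016; D is treated as recorded July 5, 2016, the work-commencement date.
C is a property-tax lien, so it outranks all other liens regardless of date.
Remaining liens by effective date: A (January 8, 2016), E (April 23, 2016), D (July 5, 2016), B (October 19, 2016).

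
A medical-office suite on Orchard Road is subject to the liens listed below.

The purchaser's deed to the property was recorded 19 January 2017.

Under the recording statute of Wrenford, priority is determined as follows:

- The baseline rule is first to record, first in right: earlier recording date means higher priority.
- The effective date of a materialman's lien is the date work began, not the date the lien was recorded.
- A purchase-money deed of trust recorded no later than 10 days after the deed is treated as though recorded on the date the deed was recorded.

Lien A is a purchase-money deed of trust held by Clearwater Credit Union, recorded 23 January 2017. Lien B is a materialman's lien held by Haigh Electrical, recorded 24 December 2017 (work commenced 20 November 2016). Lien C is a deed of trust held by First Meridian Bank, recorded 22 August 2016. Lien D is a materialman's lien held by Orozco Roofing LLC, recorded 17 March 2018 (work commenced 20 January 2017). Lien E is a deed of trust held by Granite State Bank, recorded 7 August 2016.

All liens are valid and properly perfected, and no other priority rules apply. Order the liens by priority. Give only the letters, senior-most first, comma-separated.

E, C, B, A, D

Effective dates after the stated exceptions: A's effective date is the deed date, 19 January 2017; B's effective date is 20 November 2016, when work began; D is treated as recorded 20 January 2017, the work-commencement date.
By effective date, earliest first: E (7 August 2016), C (22 August 2016), B (20 November 2016), A (19 January 2017), D (20 January 2017).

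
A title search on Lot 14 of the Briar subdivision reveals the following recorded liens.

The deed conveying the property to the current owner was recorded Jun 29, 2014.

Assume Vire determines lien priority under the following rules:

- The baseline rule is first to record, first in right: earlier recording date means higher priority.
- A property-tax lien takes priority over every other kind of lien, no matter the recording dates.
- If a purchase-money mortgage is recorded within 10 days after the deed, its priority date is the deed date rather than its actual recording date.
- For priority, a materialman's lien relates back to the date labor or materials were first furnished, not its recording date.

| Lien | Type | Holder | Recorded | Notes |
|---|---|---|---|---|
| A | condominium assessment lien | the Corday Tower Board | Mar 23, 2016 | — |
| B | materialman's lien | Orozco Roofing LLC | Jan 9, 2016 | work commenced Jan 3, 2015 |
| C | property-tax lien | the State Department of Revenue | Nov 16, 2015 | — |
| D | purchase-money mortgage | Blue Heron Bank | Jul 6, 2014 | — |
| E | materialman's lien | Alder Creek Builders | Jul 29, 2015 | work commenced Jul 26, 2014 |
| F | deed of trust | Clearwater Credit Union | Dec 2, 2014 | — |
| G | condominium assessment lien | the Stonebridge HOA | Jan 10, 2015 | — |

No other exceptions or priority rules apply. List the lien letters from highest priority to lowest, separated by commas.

Adjusting effective dates: B relates back to Jan 3, 2015 (work commenced); D relates back to the deed date Jun 29, 2014; E's effective date is Jul 26, 2014, when work began.
C is a property-tax lien, so it outranks all other liens regardless of date.
Among the remaining liens, by effective date: D (Jun 29, 2014), E (Jul 26, 2014), F (Dec 2, 2014), B (Jan 3, 2015), G (Jan 10, 2015), A (Mar 23, 2016).

C, D, E, F, B, G, A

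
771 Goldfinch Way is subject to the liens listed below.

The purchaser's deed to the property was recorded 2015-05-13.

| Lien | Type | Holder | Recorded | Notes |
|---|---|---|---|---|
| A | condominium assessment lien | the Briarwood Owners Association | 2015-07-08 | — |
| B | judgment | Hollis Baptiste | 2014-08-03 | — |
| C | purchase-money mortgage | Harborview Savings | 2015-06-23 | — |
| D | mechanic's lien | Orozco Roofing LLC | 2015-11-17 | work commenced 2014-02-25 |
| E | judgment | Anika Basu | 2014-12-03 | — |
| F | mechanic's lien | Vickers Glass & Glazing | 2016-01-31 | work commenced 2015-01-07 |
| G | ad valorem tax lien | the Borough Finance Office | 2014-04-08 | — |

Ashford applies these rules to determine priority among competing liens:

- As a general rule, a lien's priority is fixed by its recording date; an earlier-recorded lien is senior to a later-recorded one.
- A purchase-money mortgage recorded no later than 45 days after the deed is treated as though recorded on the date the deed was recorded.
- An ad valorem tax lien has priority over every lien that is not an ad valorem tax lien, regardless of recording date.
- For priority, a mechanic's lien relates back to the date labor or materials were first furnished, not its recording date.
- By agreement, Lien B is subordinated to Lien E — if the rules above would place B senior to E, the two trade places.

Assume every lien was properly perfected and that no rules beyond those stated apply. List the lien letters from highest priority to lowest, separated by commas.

Adjusting effective dates: C relates back to the deed date 2015-05-13; D's effective date is 2014-02-25, when work began; F is treated as recorded 2015-01-07, the work-commencement date.
G is an ad valorem tax lien, so it outranks all other liens regardless of date.
Ordering the rest by effective date: D (2014-02-25), B (2014-08-03), E (2014-12-03), F (2015-01-07), C (2015-05-13), A (2015-07-08).
Because B would otherwise rank above E, the subordination swaps them.

G, D, E, B, F, C, A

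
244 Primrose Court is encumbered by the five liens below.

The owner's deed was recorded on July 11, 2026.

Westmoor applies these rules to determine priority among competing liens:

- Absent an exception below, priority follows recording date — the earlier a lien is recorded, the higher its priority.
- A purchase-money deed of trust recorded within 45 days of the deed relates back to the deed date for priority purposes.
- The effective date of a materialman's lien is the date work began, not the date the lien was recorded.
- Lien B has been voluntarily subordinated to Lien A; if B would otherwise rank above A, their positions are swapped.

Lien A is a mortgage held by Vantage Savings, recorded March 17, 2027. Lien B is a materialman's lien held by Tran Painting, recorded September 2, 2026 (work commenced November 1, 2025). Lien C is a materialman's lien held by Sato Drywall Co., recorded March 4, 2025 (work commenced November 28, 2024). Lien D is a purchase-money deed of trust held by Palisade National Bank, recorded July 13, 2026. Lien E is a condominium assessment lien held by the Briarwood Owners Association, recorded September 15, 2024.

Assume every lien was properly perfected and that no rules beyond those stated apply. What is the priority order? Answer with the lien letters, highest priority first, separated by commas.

E, C, A, D, B

Effective dates after the stated exceptions: B is treated as recorded November 1, 2025, the work-commencement date; C is treated as recorded November 28, 2024, the work-commencement date; D relates back to the deed date July 11, 2026.
By effective date: E (September 15, 2024), C (November 28, 2024), B (November 1, 2025), D (July 11, 2026), A (March 17, 2027).
Because B would otherwise rank above A, the subordination swaps them.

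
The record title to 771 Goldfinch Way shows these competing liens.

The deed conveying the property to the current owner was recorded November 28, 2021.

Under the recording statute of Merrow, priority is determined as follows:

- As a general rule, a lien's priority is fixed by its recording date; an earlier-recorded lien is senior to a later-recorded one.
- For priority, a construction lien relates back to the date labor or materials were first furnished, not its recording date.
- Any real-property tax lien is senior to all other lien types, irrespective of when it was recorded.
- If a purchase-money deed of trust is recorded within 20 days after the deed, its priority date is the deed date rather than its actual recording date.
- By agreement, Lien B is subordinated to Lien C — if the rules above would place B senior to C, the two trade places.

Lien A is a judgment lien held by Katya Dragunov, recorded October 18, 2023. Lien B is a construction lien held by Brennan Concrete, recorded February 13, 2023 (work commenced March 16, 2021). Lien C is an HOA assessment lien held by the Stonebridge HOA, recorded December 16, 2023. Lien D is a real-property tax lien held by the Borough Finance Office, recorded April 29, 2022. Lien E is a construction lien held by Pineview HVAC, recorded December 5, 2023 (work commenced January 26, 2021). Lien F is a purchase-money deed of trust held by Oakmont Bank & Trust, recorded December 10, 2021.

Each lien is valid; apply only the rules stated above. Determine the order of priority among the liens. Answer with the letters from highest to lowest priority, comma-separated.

Adjusting effective dates: B relates back to March 16, 2021 (work commenced); E's effective date is January 26, 2021, when work began; F relates back to the deed date November 28, 2021.
D is a real-property tax lien, so it outranks all other liens regardless of date.
Remaining liens by effective date: E (January 26, 2021), B (March 16, 2021), F (November 28, 2021), A (October 18, 2023), C (December 16, 2023).
Because B would otherwise rank above C, the subordination swaps them.

D, E, C, F, A, B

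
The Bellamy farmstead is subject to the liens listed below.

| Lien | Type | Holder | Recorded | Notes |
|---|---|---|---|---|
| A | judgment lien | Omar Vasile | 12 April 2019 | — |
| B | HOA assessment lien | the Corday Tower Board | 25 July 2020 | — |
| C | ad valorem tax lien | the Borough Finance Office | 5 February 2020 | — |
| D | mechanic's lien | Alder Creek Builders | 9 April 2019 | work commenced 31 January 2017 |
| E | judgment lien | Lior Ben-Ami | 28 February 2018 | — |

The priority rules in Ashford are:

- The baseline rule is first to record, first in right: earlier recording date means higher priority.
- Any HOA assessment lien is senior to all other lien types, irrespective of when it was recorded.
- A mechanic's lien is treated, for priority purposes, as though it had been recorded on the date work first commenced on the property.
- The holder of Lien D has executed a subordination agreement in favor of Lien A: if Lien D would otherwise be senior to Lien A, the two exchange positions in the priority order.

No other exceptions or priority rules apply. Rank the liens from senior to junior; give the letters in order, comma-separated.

B, A, E, D, C

Adjusting effective dates: D relates back to 31 January 2017 (work commenced).
B, as an HOA assessment lien, has superpriority and ranks first.
Ordering the rest by effective date: D (31 January 2017), E (28 February 2018), A (12 April 2019), C (5 February 2020).
D would otherwise be senior to A, so under the subordination agreement D and A exchange positions.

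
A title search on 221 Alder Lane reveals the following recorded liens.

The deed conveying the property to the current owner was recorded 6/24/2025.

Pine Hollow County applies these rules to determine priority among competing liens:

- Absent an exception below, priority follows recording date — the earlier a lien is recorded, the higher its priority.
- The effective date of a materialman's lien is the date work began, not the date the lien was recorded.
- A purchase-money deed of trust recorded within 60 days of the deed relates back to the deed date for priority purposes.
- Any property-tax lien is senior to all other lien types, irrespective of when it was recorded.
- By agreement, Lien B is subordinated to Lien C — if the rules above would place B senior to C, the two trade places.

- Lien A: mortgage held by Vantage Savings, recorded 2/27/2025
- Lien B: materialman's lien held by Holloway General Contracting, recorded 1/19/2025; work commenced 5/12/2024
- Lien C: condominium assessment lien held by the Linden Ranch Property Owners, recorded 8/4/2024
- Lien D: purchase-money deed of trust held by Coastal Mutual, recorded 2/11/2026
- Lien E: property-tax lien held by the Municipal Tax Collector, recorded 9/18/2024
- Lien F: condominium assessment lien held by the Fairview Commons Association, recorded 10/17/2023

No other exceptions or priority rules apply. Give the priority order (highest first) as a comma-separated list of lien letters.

E, F, C, B, A, D

Adjusting effective dates: B relates back to 5/12/2024 (work commenced); D was recorded 232 days after the deed — beyond 60 days — so no relation-back applies.
E, as a property-tax lien, has superpriority and ranks first.
The other liens, earliest effective date first: F (10/17/2023), B (5/12/2024), C (8/4/2024), A (2/27/2025), D (2/11/2026).
Because B would otherwise rank above C, the subordination swaps them.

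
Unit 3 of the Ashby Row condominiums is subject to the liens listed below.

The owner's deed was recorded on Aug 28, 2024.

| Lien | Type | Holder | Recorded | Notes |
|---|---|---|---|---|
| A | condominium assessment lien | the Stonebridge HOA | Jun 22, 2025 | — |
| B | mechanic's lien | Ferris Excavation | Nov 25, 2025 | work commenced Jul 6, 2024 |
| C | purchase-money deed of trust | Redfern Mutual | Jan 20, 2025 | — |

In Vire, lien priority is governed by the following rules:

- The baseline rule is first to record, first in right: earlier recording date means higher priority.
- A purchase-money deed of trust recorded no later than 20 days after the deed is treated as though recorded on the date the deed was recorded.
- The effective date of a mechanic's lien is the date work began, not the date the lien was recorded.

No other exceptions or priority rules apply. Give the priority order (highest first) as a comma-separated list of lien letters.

Effective dates: B is treated as recorded Jul 6, 2024, the work-commencement date; C missed the 20-day window (145 days after the deed), so its recording date stands.
Ordering by effective date: B (Jul 6, 2024), C (Jan 20, 2025), A (Jun 22, 2025).

B, C, A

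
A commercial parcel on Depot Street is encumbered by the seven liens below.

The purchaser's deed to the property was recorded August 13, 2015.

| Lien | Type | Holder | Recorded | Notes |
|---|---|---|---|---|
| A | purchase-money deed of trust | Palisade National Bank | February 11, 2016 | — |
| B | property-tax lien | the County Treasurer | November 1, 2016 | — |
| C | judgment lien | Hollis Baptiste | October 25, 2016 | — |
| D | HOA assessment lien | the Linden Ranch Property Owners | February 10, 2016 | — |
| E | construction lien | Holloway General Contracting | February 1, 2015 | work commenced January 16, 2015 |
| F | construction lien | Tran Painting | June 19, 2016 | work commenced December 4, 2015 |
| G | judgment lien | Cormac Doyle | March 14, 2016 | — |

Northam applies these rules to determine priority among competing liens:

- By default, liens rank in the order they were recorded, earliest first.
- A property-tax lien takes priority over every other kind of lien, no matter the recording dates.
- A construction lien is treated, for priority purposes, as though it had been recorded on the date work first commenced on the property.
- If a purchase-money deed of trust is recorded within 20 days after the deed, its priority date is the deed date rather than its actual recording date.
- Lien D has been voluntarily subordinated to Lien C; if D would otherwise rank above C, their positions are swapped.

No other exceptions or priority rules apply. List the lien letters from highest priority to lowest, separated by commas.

First, effective dates: A missed the 20-day window (182 days after the deed), so its recording date stands; E's effective date is January 16, 2015, when work began; F relates back to December 4, 2015 (work commenced).
B is a property-tax lien, so it outranks all other liens regardless of date.
Among the remaining liens, by effective date: E (January 16, 2015), F (December 4, 2015), D (February 10, 2016), A (February 11, 2016), G (March 14, 2016), C (October 25, 2016).
D would otherwise be senior to C, so under the subordination agreement D and C exchange positions.

B, E, F, C, A, G, D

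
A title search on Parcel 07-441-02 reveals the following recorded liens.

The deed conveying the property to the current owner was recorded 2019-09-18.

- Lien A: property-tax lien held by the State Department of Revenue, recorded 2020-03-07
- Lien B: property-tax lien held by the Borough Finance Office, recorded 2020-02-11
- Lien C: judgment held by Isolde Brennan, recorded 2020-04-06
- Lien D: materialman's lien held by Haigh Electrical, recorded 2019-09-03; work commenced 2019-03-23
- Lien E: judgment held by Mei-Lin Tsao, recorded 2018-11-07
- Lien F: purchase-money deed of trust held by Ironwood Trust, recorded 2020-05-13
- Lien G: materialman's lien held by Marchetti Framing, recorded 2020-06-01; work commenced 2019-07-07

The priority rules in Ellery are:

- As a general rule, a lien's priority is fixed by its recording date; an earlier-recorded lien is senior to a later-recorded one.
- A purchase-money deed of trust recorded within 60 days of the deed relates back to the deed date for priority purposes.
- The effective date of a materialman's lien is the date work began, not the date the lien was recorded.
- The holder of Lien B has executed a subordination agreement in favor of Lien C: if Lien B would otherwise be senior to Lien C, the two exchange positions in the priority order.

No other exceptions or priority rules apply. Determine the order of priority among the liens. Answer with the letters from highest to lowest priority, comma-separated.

E, D, G, C, A, B, F

Adjusting effective dates: D's effective date is 2019-03-23, when work began; F was recorded 238 days after the deed, outside the 60-day window, so it keeps its recording date; G is treated as recorded 2019-07-07, the work-commencement date.
By effective date: E (2018-11-07), D (2019-03-23), G (2019-07-07), B (2020-02-11), A (2020-03-07), C (2020-04-06), F (2020-05-13).
B is senior to C before the subordination, so the two trade places.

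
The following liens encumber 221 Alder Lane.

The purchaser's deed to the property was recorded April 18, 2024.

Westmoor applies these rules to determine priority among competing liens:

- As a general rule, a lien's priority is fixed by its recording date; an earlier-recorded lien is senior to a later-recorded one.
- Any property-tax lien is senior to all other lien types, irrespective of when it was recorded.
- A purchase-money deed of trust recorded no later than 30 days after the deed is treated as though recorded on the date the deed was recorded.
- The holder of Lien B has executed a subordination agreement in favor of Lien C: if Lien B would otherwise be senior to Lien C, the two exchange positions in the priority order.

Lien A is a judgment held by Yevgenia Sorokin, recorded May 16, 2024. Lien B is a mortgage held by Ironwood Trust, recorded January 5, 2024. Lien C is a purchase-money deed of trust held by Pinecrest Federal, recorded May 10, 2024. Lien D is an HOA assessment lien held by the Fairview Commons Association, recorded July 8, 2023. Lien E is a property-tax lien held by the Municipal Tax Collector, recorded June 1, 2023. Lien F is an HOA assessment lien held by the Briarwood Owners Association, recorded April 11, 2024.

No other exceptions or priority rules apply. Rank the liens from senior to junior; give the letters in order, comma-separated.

E, D, C, F, B, A

Adjusting effective dates: C's effective date is the deed date, April 18, 2024.
As a property-tax lien, E is senior to every other lien.
Among the remaining liens, by effective date: D (July 8, 2023), B (January 5, 2024), F (April 11, 2024), C (April 18, 2024), A (May 16, 2024).
B would otherwise be senior to C, so under the subordination agreement B and C exchange positions.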